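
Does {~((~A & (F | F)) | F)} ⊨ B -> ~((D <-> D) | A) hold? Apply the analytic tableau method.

No

Initial set: {~((~A & (F | F)) | F); ~(B -> ~((D <-> D) | A))}.
~((~A & (F | F)) | F): α-rule — add ~(~A & (F | F)), ~F.
~(B -> ~((D <-> D) | A)): α-rule — add B, ~~((D <-> D) | A).
~(~A & (F | F)): β-rule — branch into ~~A  //  ~(F | F).
  branch 1 (add ~~A):
    ~~((D <-> D) | A): β-rule — branch into (D <-> D)  //  A.
      branch 1.1 (add (D <-> D)):
        (D <-> D): β-rule — branch into D, D  //  ~D, ~D.
          branch 1.1.1 (add D, D):
            ○ open, literals {A=T, B=T, D=T, F=F}.
          branch 1.1.2 (add ~D, ~D):
            ○ open, literals {A=T, B=T, D=F, F=F}.
      branch 1.2 (add A):
        ○ open, literals {A=T, B=T, F=F}.
  branch 2 (add ~(F | F)):
    ~(F | F): α-rule — add ~F, ~F.
    ~~((D <-> D) | A): β-rule — branch into (D <-> D)  //  A.
      branch 2.1 (add (D <-> D)):
        (D <-> D): β-rule — branch into D, D  //  ~D, ~D.
          branch 2.1.1 (add D, D):
            ○ open, literals {B=T, D=T, F=F}.
          branch 2.1.2 (add ~D, ~D):
            ○ open, literals {B=T, D=F, F=F}.
      branch 2.2 (add A):
        ○ open, literals {A=T, B=T, F=F}.
0 branches closed, 6 open.
An open branch gives a countermodel: A=T, B=T, D=T, F=F (unmentioned atoms arbitrary); the premises hold there but the conclusion fails.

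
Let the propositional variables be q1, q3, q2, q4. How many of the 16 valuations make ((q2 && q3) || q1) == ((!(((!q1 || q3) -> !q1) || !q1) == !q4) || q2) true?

Initial set: {T (((q2 && q3) || q1) == ((!(((!q1 || q3) -> !q1) || !q1) == !q4) || q2))}.
T (((q2 && q3) || q1) == ((!(((!q1 || q3) -> !q1) || !q1) == !q4) || q2)): β-rule — branch into T ((q2 && q3) || q1), T ((!(((!q1 || q3) -> !q1) || !q1) == !q4) || q2)  //  F ((q2 && q3) || q1), F ((!(((!q1 || q3) -> !q1) || !q1) == !q4) || q2).
  branch 1 (add T ((q2 && q3) || q1), T ((!(((!q1 || q3) -> !q1) || !q1) == !q4) || q2)):
    T ((q2 && q3) || q1): β-rule — branch into T (q2 && q3)  //  T q1.
      branch 1.1 (add T (q2 && q3)):
        T (q2 && q3): α-rule — add T q2, T q3.
        T ((!(((!q1 || q3) -> !q1) || !q1) == !q4) || q2): β-rule — branch into T (!(((!q1 || q3) -> !q1) || !q1) == !q4)  //  T q2.
          branch 1.1.1 (add T (!(((!q1 || q3) -> !q1) || !q1) == !q4)):
            T (!(((!q1 || q3) -> !q1) || !q1) == !q4): β-rule — branch into T !(((!q1 || q3) -> !q1) || !q1), T !q4  //  F !(((!q1 || q3) -> !q1) || !q1), F !q4.
              branch 1.1.1.1 (add T !(((!q1 || q3) -> !q1) || !q1), T !q4):
                T !(((!q1 || q3) -> !q1) || !q1): α-rule — add F ((!q1 || q3) -> !q1), F !q1.
                F ((!q1 || q3) -> !q1): α-rule — add T (!q1 || q3), F !q1.
                T (!q1 || q3): β-rule — branch into T !q1  //  T q3.
                  branch 1.1.1.1.1 (add T !q1):
                    × closes — contains both q1 and !q1.
                  branch 1.1.1.1.2 (add T q3):
                    ○ open, literals {q1=1, q2=1, q3=1, q4=0}.
              branch 1.1.1.2 (add F !(((!q1 || q3) -> !q1) || !q1), F !q4):
                F !(((!q1 || q3) -> !q1) || !q1): β-rule — branch into T ((!q1 || q3) -> !q1)  //  T !q1.
                  branch 1.1.1.2.1 (add T ((!q1 || q3) -> !q1)):
                    T ((!q1 || q3) -> !q1): β-rule — branch into F (!q1 || q3)  //  T !q1.
                      branch 1.1.1.2.1.1 (add F (!q1 || q3)):
                        F (!q1 || q3): α-rule — add F !q1, F q3.
                        × closes — contains both q3 and !q3.
                      branch 1.1.1.2.1.2 (add T !q1):
                        ○ open, literals {q1=0, q2=1, q3=1, q4=1}.
                  branch 1.1.1.2.2 (add T !q1):
                    ○ open, literals {q1=0, q2=1, q3=1, q4=1}.
          branch 1.1.2 (add T q2):
            ○ open, literals {q2=1, q3=1}.
      branch 1.2 (add T q1):
        T ((!(((!q1 || q3) -> !q1) || !q1) == !q4) || q2): β-rule — branch into T (!(((!q1 || q3) -> !q1) || !q1) == !q4)  //  T q2.
          branch 1.2.1 (add T (!(((!q1 || q3) -> !q1) || !q1) == !q4)):
            T (!(((!q1 || q3) -> !q1) || !q1) == !q4): β-rule — branch into T !(((!q1 || q3) -> !q1) || !q1), T !q4  //  F !(((!q1 || q3) -> !q1) || !q1), F !q4.
              branch 1.2.1.1 (add T !(((!q1 || q3) -> !q1) || !q1), T !q4):
                T !(((!q1 || q3) -> !q1) || !q1): α-rule — add F ((!q1 || q3) -> !q1), F !q1.
                F ((!q1 || q3) -> !q1): α-rule — add T (!q1 || q3), F !q1.
                T (!q1 || q3): β-rule — branch into T !q1  //  T q3.
                  branch 1.2.1.1.1 (add T !q1):
                    × closes — contains both q1 and !q1.
                  branch 1.2.1.1.2 (add T q3):
                    ○ open, literals {q1=1, q3=1, q4=0}.
              branch 1.2.1.2 (add F !(((!q1 || q3) -> !q1) || !q1), F !q4):
                F !(((!q1 || q3) -> !q1) || !q1): β-rule — branch into T ((!q1 || q3) -> !q1)  //  T !q1.
                  branch 1.2.1.2.1 (add T ((!q1 || q3) -> !q1)):
                    T ((!q1 || q3) -> !q1): β-rule — branch into F (!q1 || q3)  //  T !q1.
                      branch 1.2.1.2.1.1 (add F (!q1 || q3)):
                        F (!q1 || q3): α-rule — add F !q1, F q3.
                        ○ open, literals {q1=1, q3=0, q4=1}.
                      branch 1.2.1.2.1.2 (add T !q1):
                        × closes — contains both q1 and !q1.
                  branch 1.2.1.2.2 (add T !q1):
                    × closes — contains both q1 and !q1.
          branch 1.2.2 (add T q2):
            ○ open, literals {q1=1, q2=1}.
  branch 2 (add F ((q2 && q3) || q1), F ((!(((!q1 || q3) -> !q1) || !q1) == !q4) || q2)):
    F ((q2 && q3) || q1): α-rule — add F (q2 && q3), F q1.
    F ((!(((!q1 || q3) -> !q1) || !q1) == !q4) || q2): α-rule — add F (!(((!q1 || q3) -> !q1) || !q1) == !q4), F q2.
    F (q2 && q3): β-rule — branch into F q2  //  F q3.
      branch 2.1 (add F q2):
        F (!(((!q1 || q3) -> !q1) || !q1) == !q4): β-rule — branch into T !(((!q1 || q3) -> !q1) || !q1), F !q4  //  F !(((!q1 || q3) -> !q1) || !q1), T !q4.
          branch 2.1.1 (add T !(((!q1 || q3) -> !q1) || !q1), F !q4):
            T !(((!q1 || q3) -> !q1) || !q1): α-rule — add F ((!q1 || q3) -> !q1), F !q1.
            × closes — contains both q1 and !q1.
          branch 2.1.2 (add F !(((!q1 || q3) -> !q1) || !q1), T !q4):
            F !(((!q1 || q3) -> !q1) || !q1): β-rule — branch into T ((!q1 || q3) -> !q1)  //  T !q1.
              branch 2.1.2.1 (add T ((!q1 || q3) -> !q1)):
                T ((!q1 || q3) -> !q1): β-rule — branch into F (!q1 || q3)  //  T !q1.
                  branch 2.1.2.1.1 (add F (!q1 || q3)):
                    F (!q1 || q3): α-rule — add F !q1, F q3.
                    × closes — contains both q1 and !q1.
                  branch 2.1.2.1.2 (add T !q1):
                    ○ open, literals {q1=0, q2=0, q4=0}.
              branch 2.1.2.2 (add T !q1):
                ○ open, literals {q1=0, q2=0, q4=0}.
      branch 2.2 (add F q3):
        F (!(((!q1 || q3) -> !q1) || !q1) == !q4): β-rule — branch into T !(((!q1 || q3) -> !q1) || !q1), F !q4  //  F !(((!q1 || q3) -> !q1) || !q1), T !q4.
          branch 2.2.1 (add T !(((!q1 || q3) -> !q1) || !q1), F !q4):
            T !(((!q1 || q3) -> !q1) || !q1): α-rule — add F ((!q1 || q3) -> !q1), F !q1.
            × closes — contains both q1 and !q1.
          branch 2.2.2 (add F !(((!q1 || q3) -> !q1) || !q1), T !q4):
            F !(((!q1 || q3) -> !q1) || !q1): β-rule — branch into T ((!q1 || q3) -> !q1)  //  T !q1.
              branch 2.2.2.1 (add T ((!q1 || q3) -> !q1)):
                T ((!q1 || q3) -> !q1): β-rule — branch into F (!q1 || q3)  //  T !q1.
                  branch 2.2.2.1.1 (add F (!q1 || q3)):
                    F (!q1 || q3): α-rule — add F !q1, F q3.
                    × closes — contains both q1 and !q1.
                  branch 2.2.2.1.2 (add T !q1):
                    ○ open, literals {q1=0, q2=0, q3=0, q4=0}.
              branch 2.2.2.2 (add T !q1):
                ○ open, literals {q1=0, q2=0, q3=0, q4=0}.
9 branches closed, 11 open.
Each open branch fixes some atoms; the unmentioned ones are free. Counting distinct full assignments: branch {q1=1, q2=1, q3=1, q4=0} (none free) contributes 1 new; branch {q1=0, q2=1, q3=1, q4=1} (none free) contributes 1 new; branch {q1=0, q2=1, q3=1, q4=1} (none free) contributes 0 new; branch {q2=1, q3=1} (q1, q4) contributes 2 new; branch {q1=1, q3=1, q4=0} (q2) contributes 1 new; branch {q1=1, q3=0, q4=1} (q2) contributes 2 new; branch {q1=1, q2=1} (q3, q4) contributes 1 new; branch {q1=0, q2=0, q4=0} (q3) contributes 2 new; branch {q1=0, q2=0, q4=0} (q3) contributes 0 new; branch {q1=0, q2=0, q3=0, q4=0} (none free) contributes 0 new; branch {q1=0, q2=0, q3=0, q4=0} (none free) contributes 0 new. Total: 10.

10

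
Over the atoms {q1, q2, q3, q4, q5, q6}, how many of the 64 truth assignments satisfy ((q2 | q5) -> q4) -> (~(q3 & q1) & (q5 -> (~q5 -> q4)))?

54

Initial set: {T (((q2 | q5) -> q4) -> (~(q3 & q1) & (q5 -> (~q5 -> q4))))}.
T (((q2 | q5) -> q4) -> (~(q3 & q1) & (q5 -> (~q5 -> q4)))): β-rule — branch into F ((q2 | q5) -> q4)  //  T (~(q3 & q1) & (q5 -> (~q5 -> q4))).
  branch 1 (add F ((q2 | q5) -> q4)):
    F ((q2 | q5) -> q4): α-rule — add T (q2 | q5), F q4.
    T (q2 | q5): β-rule — branch into T q2  //  T q5.
      branch 1.1 (add T q2):
        ○ open, literals {q2=true, q4=false}.
      branch 1.2 (add T q5):
        ○ open, literals {q4=false, q5=true}.
  branch 2 (add T (~(q3 & q1) & (q5 -> (~q5 -> q4)))):
    T (~(q3 & q1) & (q5 -> (~q5 -> q4))): α-rule — add T ~(q3 & q1), T (q5 -> (~q5 -> q4)).
    T ~(q3 & q1): β-rule — branch into F q3  //  F q1.
      branch 2.1 (add F q3):
        T (q5 -> (~q5 -> q4)): β-rule — branch into F q5  //  T (~q5 -> q4).
          branch 2.1.1 (add F q5):
            ○ open, literals {q3=false, q5=false}.
          branch 2.1.2 (add T (~q5 -> q4)):
            T (~q5 -> q4): β-rule — branch into F ~q5  //  T q4.
              branch 2.1.2.1 (add F ~q5):
                ○ open, literals {q3=false, q5=true}.
              branch 2.1.2.2 (add T q4):
                ○ open, literals {q3=false, q4=true}.
      branch 2.2 (add F q1):
        T (q5 -> (~q5 -> q4)): β-rule — branch into F q5  //  T (~q5 -> q4).
          branch 2.2.1 (add F q5):
            ○ open, literals {q1=false, q5=false}.
          branch 2.2.2 (add T (~q5 -> q4)):
            T (~q5 -> q4): β-rule — branch into F ~q5  //  T q4.
              branch 2.2.2.1 (add F ~q5):
                ○ open, literals {q1=false, q5=true}.
              branch 2.2.2.2 (add T q4):
                ○ open, literals {q1=false, q4=true}.
0 branches closed, 8 open.
Each open branch fixes some atoms; the unmentioned ones are free. Counting distinct full assignments: branch {q2=true, q4=false} (q1, q3, q5, q6) contributes 16 new; branch {q4=false, q5=true} (q1, q2, q3, q6) contributes 8 new; branch {q3=false, q5=false} (q1, q2, q4, q6) contributes 12 new; branch {q3=false, q5=true} (q1, q2, q4, q6) contributes 8 new; branch {q3=false, q4=true} (q1, q2, q5, q6) contributes 0 new; branch {q1=false, q5=false} (q2, q3, q4, q6) contributes 6 new; branch {q1=false, q5=true} (q2, q3, q4, q6) contributes 4 new; branch {q1=false, q4=true} (q2, q3, q5, q6) contributes 0 new. Total: 54.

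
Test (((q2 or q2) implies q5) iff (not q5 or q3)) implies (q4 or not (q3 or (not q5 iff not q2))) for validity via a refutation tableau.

Assume the negation and expand:
Initial set: {F ((((q2 or q2) implies q5) iff (not q5 or q3)) implies (q4 or not (q3 or (not q5 iff not q2))))}.
F ((((q2 or q2) implies q5) iff (not q5 or q3)) implies (q4 or not (q3 or (not q5 iff not q2)))): α-rule — add T (((q2 or q2) implies q5) iff (not q5 or q3)), F (q4 or not (q3 or (not q5 iff not q2))).
F (q4 or not (q3 or (not q5 iff not q2))): α-rule — add F q4, F not (q3 or (not q5 iff not q2)).
T (((q2 or q2) implies q5) iff (not q5 or q3)): β-rule — branch into T ((q2 or q2) implies q5), T (not q5 or q3)  //  F ((q2 or q2) implies q5), F (not q5 or q3).
  branch 1 (add T ((q2 or q2) implies q5), T (not q5 or q3)):
    F not (q3 or (not q5 iff not q2)): β-rule — branch into T q3  //  T (not q5 iff not q2).
      branch 1.1 (add T q3):
        T ((q2 or q2) implies q5): β-rule — branch into F (q2 or q2)  //  T q5.
          branch 1.1.1 (add F (q2 or q2)):
            F (q2 or q2): α-rule — add F q2, F q2.
            T (not q5 or q3): β-rule — branch into T not q5  //  T q3.
              branch 1.1.1.1 (add T not q5):
                ○ open, literals {q2=false, q3=true, q4=false, q5=false}.
              branch 1.1.1.2 (add T q3):
                ○ open, literals {q2=false, q3=true, q4=false}.
          branch 1.1.2 (add T q5):
            T (not q5 or q3): β-rule — branch into T not q5  //  T q3.
              branch 1.1.2.1 (add T not q5):
                × closes — contains both q5 and not q5.
              branch 1.1.2.2 (add T q3):
                ○ open, literals {q3=true, q4=false, q5=true}.
      branch 1.2 (add T (not q5 iff not q2)):
        T ((q2 or q2) implies q5): β-rule — branch into F (q2 or q2)  //  T q5.
          branch 1.2.1 (add F (q2 or q2)):
            F (q2 or q2): α-rule — add F q2, F q2.
            T (not q5 or q3): β-rule — branch into T not q5  //  T q3.
              branch 1.2.1.1 (add T not q5):
                T (not q5 iff not q2): β-rule — branch into T not q5, T not q2  //  F not q5, F not q2.
                  branch 1.2.1.1.1 (add T not q5, T not q2):
                    ○ open, literals {q2=false, q4=false, q5=false}.
                  branch 1.2.1.1.2 (add F not q5, F not q2):
                    × closes — contains both q5 and not q5.
              branch 1.2.1.2 (add T q3):
                T (not q5 iff not q2): β-rule — branch into T not q5, T not q2  //  F not q5, F not q2.
                  branch 1.2.1.2.1 (add T not q5, T not q2):
                    ○ open, literals {q2=false, q3=true, q4=false, q5=false}.
                  branch 1.2.1.2.2 (add F not q5, F not q2):
                    × closes — contains both q2 and not q2.
          branch 1.2.2 (add T q5):
            T (not q5 or q3): β-rule — branch into T not q5  //  T q3.
              branch 1.2.2.1 (add T not q5):
                × closes — contains both q5 and not q5.
              branch 1.2.2.2 (add T q3):
                T (not q5 iff not q2): β-rule — branch into T not q5, T not q2  //  F not q5, F not q2.
                  branch 1.2.2.2.1 (add T not q5, T not q2):
                    × closes — contains both q5 and not q5.
                  branch 1.2.2.2.2 (add F not q5, F not q2):
                    ○ open, literals {q2=true, q3=true, q4=false, q5=true}.
  branch 2 (add F ((q2 or q2) implies q5), F (not q5 or q3)):
    F ((q2 or q2) implies q5): α-rule — add T (q2 or q2), F q5.
    F (not q5 or q3): α-rule — add F not q5, F q3.
    × closes — contains both q5 and not q5.
6 branches closed, 6 open.
An open branch gives a countermodel: q2=false, q3=true, q4=false, q5=false (unmentioned atoms arbitrary); under it the original formula is false.

Not valid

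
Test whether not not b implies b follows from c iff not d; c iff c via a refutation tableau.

Initial set: {T (c iff not d); T (c iff c); F (not not b implies b)}.
F (not not b implies b): α-rule — add T not not b, F b.
T not not b: drop double negation, giving T b.
× closes — contains both b and not b.
All 1 branch closes.
Every branch closed, so the premises entail the conclusion.

Yes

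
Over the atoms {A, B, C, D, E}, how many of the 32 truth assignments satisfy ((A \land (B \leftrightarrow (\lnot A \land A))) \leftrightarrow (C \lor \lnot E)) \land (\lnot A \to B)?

10

Initial set: {T (((A \land (B \leftrightarrow (\lnot A \land A))) \leftrightarrow (C \lor \lnot E)) \land (\lnot A \to B))}.
T (((A \land (B \leftrightarrow (\lnot A \land A))) \leftrightarrow (C \lor \lnot E)) \land (\lnot A \to B)): α-rule — add T ((A \land (B \leftrightarrow (\lnot A \land A))) \leftrightarrow (C \lor \lnot E)), T (\lnot A \to B).
T ((A \land (B \leftrightarrow (\lnot A \land A))) \leftrightarrow (C \lor \lnot E)): β-rule — branch into T (A \land (B \leftrightarrow (\lnot A \land A))), T (C \lor \lnot E)  //  F (A \land (B \leftrightarrow (\lnot A \land A))), F (C \lor \lnot E).
  branch 1 (add T (A \land (B \leftrightarrow (\lnot A \land A))), T (C \lor \lnot E)):
    T (A \land (B \leftrightarrow (\lnot A \land A))): α-rule — add T A, T (B \leftrightarrow (\lnot A \land A)).
    T (\lnot A \to B): β-rule — branch into F \lnot A  //  T B.
      branch 1.1 (add F \lnot A):
        T (C \lor \lnot E): β-rule — branch into T C  //  T \lnot E.
          branch 1.1.1 (add T C):
            T (B \leftrightarrow (\lnot A \land A)): β-rule — branch into T B, T (\lnot A \land A)  //  F B, F (\lnot A \land A).
              branch 1.1.1.1 (add T B, T (\lnot A \land A)):
                T (\lnot A \land A): α-rule — add T \lnot A, T A.
                × closes — contains both A and \lnot A.
              branch 1.1.1.2 (add F B, F (\lnot A \land A)):
                F (\lnot A \land A): β-rule — branch into F \lnot A  //  F A.
                  branch 1.1.1.2.1 (add F \lnot A):
                    ○ open, literals {A=T, B=F, C=T}.
                  branch 1.1.1.2.2 (add F A):
                    × closes — contains both A and \lnot A.
          branch 1.1.2 (add T \lnot E):
            T (B \leftrightarrow (\lnot A \land A)): β-rule — branch into T B, T (\lnot A \land A)  //  F B, F (\lnot A \land A).
              branch 1.1.2.1 (add T B, T (\lnot A \land A)):
                T (\lnot A \land A): α-rule — add T \lnot A, T A.
                × closes — contains both A and \lnot A.
              branch 1.1.2.2 (add F B, F (\lnot A \land A)):
                F (\lnot A \land A): β-rule — branch into F \lnot A  //  F A.
                  branch 1.1.2.2.1 (add F \lnot A):
                    ○ open, literals {A=T, B=F, E=F}.
                  branch 1.1.2.2.2 (add F A):
                    × closes — contains both A and \lnot A.
      branch 1.2 (add T B):
        T (C \lor \lnot E): β-rule — branch into T C  //  T \lnot E.
          branch 1.2.1 (add T C):
            T (B \leftrightarrow (\lnot A \land A)): β-rule — branch into T B, T (\lnot A \land A)  //  F B, F (\lnot A \land A).
              branch 1.2.1.1 (add T B, T (\lnot A \land A)):
                T (\lnot A \land A): α-rule — add T \lnot A, T A.
                × closes — contains both A and \lnot A.
              branch 1.2.1.2 (add F B, F (\lnot A \land A)):
                × closes — contains both B and \lnot B.
          branch 1.2.2 (add T \lnot E):
            T (B \leftrightarrow (\lnot A \land A)): β-rule — branch into T B, T (\lnot A \land A)  //  F B, F (\lnot A \land A).
              branch 1.2.2.1 (add T B, T (\lnot A \land A)):
                T (\lnot A \land A): α-rule — add T \lnot A, T A.
                × closes — contains both A and \lnot A.
              branch 1.2.2.2 (add F B, F (\lnot A \land A)):
                × closes — contains both B and \lnot B.
  branch 2 (add F (A \land (B \leftrightarrow (\lnot A \land A))), F (C \lor \lnot E)):
    F (C \lor \lnot E): α-rule — add F C, F \lnot E.
    T (\lnot A \to B): β-rule — branch into F \lnot A  //  T B.
      branch 2.1 (add F \lnot A):
        F (A \land (B \leftrightarrow (\lnot A \land A))): β-rule — branch into F A  //  F (B \leftrightarrow (\lnot A \land A)).
          branch 2.1.1 (add F A):
            × closes — contains both A and \lnot A.
          branch 2.1.2 (add F (B \leftrightarrow (\lnot A \land A))):
            F (B \leftrightarrow (\lnot A \land A)): β-rule — branch into T B, F (\lnot A \land A)  //  F B, T (\lnot A \land A).
              branch 2.1.2.1 (add T B, F (\lnot A \land A)):
                F (\lnot A \land A): β-rule — branch into F \lnot A  //  F A.
                  branch 2.1.2.1.1 (add F \lnot A):
                    ○ open, literals {A=T, B=T, C=F, E=T}.
                  branch 2.1.2.1.2 (add F A):
                    × closes — contains both A and \lnot A.
              branch 2.1.2.2 (add F B, T (\lnot A \land A)):
                T (\lnot A \land A): α-rule — add T \lnot A, T A.
                × closes — contains both A and \lnot A.
      branch 2.2 (add T B):
        F (A \land (B \leftrightarrow (\lnot A \land A))): β-rule — branch into F A  //  F (B \leftrightarrow (\lnot A \land A)).
          branch 2.2.1 (add F A):
            ○ open, literals {A=F, B=T, C=F, E=T}.
          branch 2.2.2 (add F (B \leftrightarrow (\lnot A \land A))):
            F (B \leftrightarrow (\lnot A \land A)): β-rule — branch into T B, F (\lnot A \land A)  //  F B, T (\lnot A \land A).
              branch 2.2.2.1 (add T B, F (\lnot A \land A)):
                F (\lnot A \land A): β-rule — branch into F \lnot A  //  F A.
                  branch 2.2.2.1.1 (add F \lnot A):
                    ○ open, literals {A=T, B=T, C=F, E=T}.
                  branch 2.2.2.1.2 (add F A):
                    ○ open, literals {A=F, B=T, C=F, E=T}.
              branch 2.2.2.2 (add F B, T (\lnot A \land A)):
                × closes — contains both B and \lnot B.
12 branches closed, 6 open.
Each open branch fixes some atoms; the unmentioned ones are free. Counting distinct full assignments: branch {A=T, B=F, C=T} (D, E) contributes 4 new; branch {A=T, B=F, E=F} (C, D) contributes 2 new; branch {A=T, B=T, C=F, E=T} (D) contributes 2 new; branch {A=F, B=T, C=F, E=T} (D) contributes 2 new; branch {A=T, B=T, C=F, E=T} (D) contributes 0 new; branch {A=F, B=T, C=F, E=T} (D) contributes 0 new. Total: 10.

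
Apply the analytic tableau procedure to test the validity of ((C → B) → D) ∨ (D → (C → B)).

Valid

Assume the negation and expand:
Initial set: {F (((C → B) → D) ∨ (D → (C → B)))}.
F (((C → B) → D) ∨ (D → (C → B))): α-rule — add F ((C → B) → D), F (D → (C → B)).
F ((C → B) → D): α-rule — add T (C → B), F D.
F (D → (C → B)): α-rule — add T D, F (C → B).
× closes — contains both D and ¬D.
All 1 branch closes.
Every branch closed, so the negation is unsatisfiable and the formula is valid.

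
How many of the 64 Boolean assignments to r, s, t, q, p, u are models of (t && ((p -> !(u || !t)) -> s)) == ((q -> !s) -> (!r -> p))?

Initial set: {((t && ((p -> !(u || !t)) -> s)) == ((q -> !s) -> (!r -> p)))}.
((t && ((p -> !(u || !t)) -> s)) == ((q -> !s) -> (!r -> p))): β-rule — branch into (t && ((p -> !(u || !t)) -> s)), ((q -> !s) -> (!r -> p))  //  !(t && ((p -> !(u || !t)) -> s)), !((q -> !s) -> (!r -> p)).
  branch 1 (add (t && ((p -> !(u || !t)) -> s)), ((q -> !s) -> (!r -> p))):
    (t && ((p -> !(u || !t)) -> s)): α-rule — add t, ((p -> !(u || !t)) -> s).
    ((q -> !s) -> (!r -> p)): β-rule — branch into !(q -> !s)  //  (!r -> p).
      branch 1.1 (add !(q -> !s)):
        !(q -> !s): α-rule — add q, !!s.
        ((p -> !(u || !t)) -> s): β-rule — branch into !(p -> !(u || !t))  //  s.
          branch 1.1.1 (add !(p -> !(u || !t))):
            !(p -> !(u || !t)): α-rule — add p, !!(u || !t).
            !!(u || !t): β-rule — branch into u  //  !t.
              branch 1.1.1.1 (add u):
                ○ open, literals {p=true, q=true, s=true, t=true, u=true}.
              branch 1.1.1.2 (add !t):
                × closes — contains both t and !t.
          branch 1.1.2 (add s):
            ○ open, literals {q=true, s=true, t=true}.
      branch 1.2 (add (!r -> p)):
        ((p -> !(u || !t)) -> s): β-rule — branch into !(p -> !(u || !t))  //  s.
          branch 1.2.1 (add !(p -> !(u || !t))):
            !(p -> !(u || !t)): α-rule — add p, !!(u || !t).
            (!r -> p): β-rule — branch into !!r  //  p.
              branch 1.2.1.1 (add !!r):
                !!(u || !t): β-rule — branch into u  //  !t.
                  branch 1.2.1.1.1 (add u):
                    ○ open, literals {p=true, r=true, t=true, u=true}.
                  branch 1.2.1.1.2 (add !t):
                    × closes — contains both t and !t.
              branch 1.2.1.2 (add p):
                !!(u || !t): β-rule — branch into u  //  !t.
                  branch 1.2.1.2.1 (add u):
                    ○ open, literals {p=true, t=true, u=true}.
                  branch 1.2.1.2.2 (add !t):
                    × closes — contains both t and !t.
          branch 1.2.2 (add s):
            (!r -> p): β-rule — branch into !!r  //  p.
              branch 1.2.2.1 (add !!r):
                ○ open, literals {r=true, s=true, t=true}.
              branch 1.2.2.2 (add p):
                ○ open, literals {p=true, s=true, t=true}.
  branch 2 (add !(t && ((p -> !(u || !t)) -> s)), !((q -> !s) -> (!r -> p))):
    !((q -> !s) -> (!r -> p)): α-rule — add (q -> !s), !(!r -> p).
    !(!r -> p): α-rule — add !r, !p.
    !(t && ((p -> !(u || !t)) -> s)): β-rule — branch into !t  //  !((p -> !(u || !t)) -> s).
      branch 2.1 (add !t):
        (q -> !s): β-rule — branch into !q  //  !s.
          branch 2.1.1 (add !q):
            ○ open, literals {p=false, q=false, r=false, t=false}.
          branch 2.1.2 (add !s):
            ○ open, literals {p=false, r=false, s=false, t=false}.
      branch 2.2 (add !((p -> !(u || !t)) -> s)):
        !((p -> !(u || !t)) -> s): α-rule — add (p -> !(u || !t)), !s.
        (q -> !s): β-rule — branch into !q  //  !s.
          branch 2.2.1 (add !q):
            (p -> !(u || !t)): β-rule — branch into !p  //  !(u || !t).
              branch 2.2.1.1 (add !p):
                ○ open, literals {p=false, q=false, r=false, s=false}.
              branch 2.2.1.2 (add !(u || !t)):
                !(u || !t): α-rule — add !u, !!t.
                ○ open, literals {p=false, q=false, r=false, s=false, t=true, u=false}.
          branch 2.2.2 (add !s):
            (p -> !(u || !t)): β-rule — branch into !p  //  !(u || !t).
              branch 2.2.2.1 (add !p):
                ○ open, literals {p=false, r=false, s=false}.
              branch 2.2.2.2 (add !(u || !t)):
                !(u || !t): α-rule — add !u, !!t.
                ○ open, literals {p=false, r=false, s=false, t=true, u=false}.
3 branches closed, 12 open.
Each open branch fixes some atoms; the unmentioned ones are free. Counting distinct full assignments: branch {p=true, q=true, s=true, t=true, u=true} (r) contributes 2 new; branch {q=true, s=true, t=true} (r, p, u) contributes 6 new; branch {p=true, r=true, t=true, u=true} (s, q) contributes 3 new; branch {p=true, t=true, u=true} (r, s, q) contributes 3 new; branch {r=true, s=true, t=true} (q, p, u) contributes 3 new; branch {p=true, s=true, t=true} (r, q, u) contributes 1 new; branch {p=false, q=false, r=false, t=false} (s, u) contributes 4 new; branch {p=false, r=false, s=false, t=false} (q, u) contributes 2 new; branch {p=false, q=false, r=false, s=false} (t, u) contributes 2 new; branch {p=false, q=false, r=false, s=false, t=true, u=false} (none free) contributes 0 new; branch {p=false, r=false, s=false} (t, q, u) contributes 2 new; branch {p=false, r=false, s=false, t=true, u=false} (q) contributes 0 new. Total: 28.

28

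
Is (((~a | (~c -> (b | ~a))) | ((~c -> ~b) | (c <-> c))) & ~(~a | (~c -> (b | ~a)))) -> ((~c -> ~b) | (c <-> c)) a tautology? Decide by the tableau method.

Valid

Assume the negation and expand:
Initial set: {~((((~a | (~c -> (b | ~a))) | ((~c -> ~b) | (c <-> c))) & ~(~a | (~c -> (b | ~a)))) -> ((~c -> ~b) | (c <-> c)))}.
~((((~a | (~c -> (b | ~a))) | ((~c -> ~b) | (c <-> c))) & ~(~a | (~c -> (b | ~a)))) -> ((~c -> ~b) | (c <-> c))): α-rule — add (((~a | (~c -> (b | ~a))) | ((~c -> ~b) | (c <-> c))) & ~(~a | (~c -> (b | ~a)))), ~((~c -> ~b) | (c <-> c)).
(((~a | (~c -> (b | ~a))) | ((~c -> ~b) | (c <-> c))) & ~(~a | (~c -> (b | ~a)))): α-rule — add ((~a | (~c -> (b | ~a))) | ((~c -> ~b) | (c <-> c))), ~(~a | (~c -> (b | ~a))).
~((~c -> ~b) | (c <-> c)): α-rule — add ~(~c -> ~b), ~(c <-> c).
~(~a | (~c -> (b | ~a))): α-rule — add ~~a, ~(~c -> (b | ~a)).
~(~c -> ~b): α-rule — add ~c, ~~b.
~(~c -> (b | ~a)): α-rule — add ~c, ~(b | ~a).
~(b | ~a): α-rule — add ~b, ~~a.
× closes — contains both b and ~b.
All 1 branch closes.
Every branch closed, so the negation is unsatisfiable and the formula is valid.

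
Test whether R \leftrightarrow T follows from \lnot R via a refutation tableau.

No

Initial set: {T \lnot R; F (R \leftrightarrow T)}.
F (R \leftrightarrow T): β-rule — branch into T R, F T  //  F R, T T.
  branch 1 (add T R, F T):
    × closes — contains both R and \lnot R.
  branch 2 (add F R, T T):
    ○ open, literals {R=false, T=true}.
1 branch closed, 1 open.
An open branch gives a countermodel: R=false, T=true (unmentioned atoms arbitrary); the premises hold there but the conclusion fails.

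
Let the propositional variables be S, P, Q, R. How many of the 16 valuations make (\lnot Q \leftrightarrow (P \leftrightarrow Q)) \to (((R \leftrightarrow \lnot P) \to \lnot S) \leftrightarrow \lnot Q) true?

Initial set: {((\lnot Q \leftrightarrow (P \leftrightarrow Q)) \to (((R \leftrightarrow \lnot P) \to \lnot S) \leftrightarrow \lnot Q))}.
((\lnot Q \leftrightarrow (P \leftrightarrow Q)) \to (((R \leftrightarrow \lnot P) \to \lnot S) \leftrightarrow \lnot Q)): β-rule — branch into \lnot (\lnot Q \leftrightarrow (P \leftrightarrow Q))  //  (((R \leftrightarrow \lnot P) \to \lnot S) \leftrightarrow \lnot Q).
  branch 1 (add \lnot (\lnot Q \leftrightarrow (P \leftrightarrow Q))):
    \lnot (\lnot Q \leftrightarrow (P \leftrightarrow Q)): β-rule — branch into \lnot Q, \lnot (P \leftrightarrow Q)  //  \lnot \lnot Q, (P \leftrightarrow Q).
      branch 1.1 (add \lnot Q, \lnot (P \leftrightarrow Q)):
        \lnot (P \leftrightarrow Q): β-rule — branch into P, \lnot Q  //  \lnot P, Q.
          branch 1.1.1 (add P, \lnot Q):
            ○ open, literals {P=true, Q=false}.
          branch 1.1.2 (add \lnot P, Q):
            × closes — contains both Q and \lnot Q.
      branch 1.2 (add \lnot \lnot Q, (P \leftrightarrow Q)):
        (P \leftrightarrow Q): β-rule — branch into P, Q  //  \lnot P, \lnot Q.
          branch 1.2.1 (add P, Q):
            ○ open, literals {P=true, Q=true}.
          branch 1.2.2 (add \lnot P, \lnot Q):
            × closes — contains both Q and \lnot Q.
  branch 2 (add (((R \leftrightarrow \lnot P) \to \lnot S) \leftrightarrow \lnot Q)):
    (((R \leftrightarrow \lnot P) \to \lnot S) \leftrightarrow \lnot Q): β-rule — branch into ((R \leftrightarrow \lnot P) \to \lnot S), \lnot Q  //  \lnot ((R \leftrightarrow \lnot P) \to \lnot S), \lnot \lnot Q.
      branch 2.1 (add ((R \leftrightarrow \lnot P) \to \lnot S), \lnot Q):
        ((R \leftrightarrow \lnot P) \to \lnot S): β-rule — branch into \lnot (R \leftrightarrow \lnot P)  //  \lnot S.
          branch 2.1.1 (add \lnot (R \leftrightarrow \lnot P)):
            \lnot (R \leftrightarrow \lnot P): β-rule — branch into R, \lnot \lnot P  //  \lnot R, \lnot P.
              branch 2.1.1.1 (add R, \lnot \lnot P):
                ○ open, literals {P=true, Q=false, R=true}.
              branch 2.1.1.2 (add \lnot R, \lnot P):
                ○ open, literals {P=false, Q=false, R=false}.
          branch 2.1.2 (add \lnot S):
            ○ open, literals {Q=false, S=false}.
      branch 2.2 (add \lnot ((R \leftrightarrow \lnot P) \to \lnot S), \lnot \lnot Q):
        \lnot ((R \leftrightarrow \lnot P) \to \lnot S): α-rule — add (R \leftrightarrow \lnot P), \lnot \lnot S.
        (R \leftrightarrow \lnot P): β-rule — branch into R, \lnot P  //  \lnot R, \lnot \lnot P.
          branch 2.2.1 (add R, \lnot P):
            ○ open, literals {P=false, Q=true, R=true, S=true}.
          branch 2.2.2 (add \lnot R, \lnot \lnot P):
            ○ open, literals {P=true, Q=true, R=false, S=true}.
2 branches closed, 7 open.
Each open branch fixes some atoms; the unmentioned ones are free. Counting distinct full assignments: branch {P=true, Q=false} (S, R) contributes 4 new; branch {P=true, Q=true} (S, R) contributes 4 new; branch {P=true, Q=false, R=true} (S) contributes 0 new; branch {P=false, Q=false, R=false} (S) contributes 2 new; branch {Q=false, S=false} (P, R) contributes 1 new; branch {P=false, Q=true, R=true, S=true} (none free) contributes 1 new; branch {P=true, Q=true, R=false, S=true} (none free) contributes 0 new. Total: 12.

12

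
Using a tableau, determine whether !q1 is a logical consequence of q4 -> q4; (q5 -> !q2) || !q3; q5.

No

Initial set: {(q4 -> q4); ((q5 -> !q2) || !q3); q5; !!q1}.
(q4 -> q4): β-rule — branch into !q4  //  q4.
  branch 1 (add !q4):
    ((q5 -> !q2) || !q3): β-rule — branch into (q5 -> !q2)  //  !q3.
      branch 1.1 (add (q5 -> !q2)):
        (q5 -> !q2): β-rule — branch into !q5  //  !q2.
          branch 1.1.1 (add !q5):
            × closes — contains both q5 and !q5.
          branch 1.1.2 (add !q2):
            ○ open, literals {q1=true, q2=false, q4=false, q5=true}.
      branch 1.2 (add !q3):
        ○ open, literals {q1=true, q3=false, q4=false, q5=true}.
  branch 2 (add q4):
    ((q5 -> !q2) || !q3): β-rule — branch into (q5 -> !q2)  //  !q3.
      branch 2.1 (add (q5 -> !q2)):
        (q5 -> !q2): β-rule — branch into !q5  //  !q2.
          branch 2.1.1 (add !q5):
            × closes — contains both q5 and !q5.
          branch 2.1.2 (add !q2):
            ○ open, literals {q1=true, q2=false, q4=true, q5=true}.
      branch 2.2 (add !q3):
        ○ open, literals {q1=true, q3=false, q4=true, q5=true}.
2 branches closed, 4 open.
An open branch gives a countermodel: q1=true, q2=false, q4=false, q5=true (unmentioned atoms arbitrary); the premises hold there but the conclusion fails.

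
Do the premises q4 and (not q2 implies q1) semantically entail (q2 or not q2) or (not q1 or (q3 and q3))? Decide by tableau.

Initial set: {(q4 and (not q2 implies q1)); not ((q2 or not q2) or (not q1 or (q3 and q3)))}.
(q4 and (not q2 implies q1)): α-rule — add q4, (not q2 implies q1).
not ((q2 or not q2) or (not q1 or (q3 and q3))): α-rule — add not (q2 or not q2), not (not q1 or (q3 and q3)).
not (q2 or not q2): α-rule — add not q2, not not q2.
× closes — contains both q2 and not q2.
All 1 branch closes.
Every branch closed, so the premises entail the conclusion.

Yes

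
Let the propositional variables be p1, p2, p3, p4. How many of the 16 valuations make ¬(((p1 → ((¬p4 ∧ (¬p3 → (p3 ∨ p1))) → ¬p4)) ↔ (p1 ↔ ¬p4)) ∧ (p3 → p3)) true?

8

Initial set: {¬(((p1 → ((¬p4 ∧ (¬p3 → (p3 ∨ p1))) → ¬p4)) ↔ (p1 ↔ ¬p4)) ∧ (p3 → p3))}.
¬(((p1 → ((¬p4 ∧ (¬p3 → (p3 ∨ p1))) → ¬p4)) ↔ (p1 ↔ ¬p4)) ∧ (p3 → p3)): β-rule — branch into ¬((p1 → ((¬p4 ∧ (¬p3 → (p3 ∨ p1))) → ¬p4)) ↔ (p1 ↔ ¬p4))  //  ¬(p3 → p3).
  branch 1 (add ¬((p1 → ((¬p4 ∧ (¬p3 → (p3 ∨ p1))) → ¬p4)) ↔ (p1 ↔ ¬p4))):
    ¬((p1 → ((¬p4 ∧ (¬p3 → (p3 ∨ p1))) → ¬p4)) ↔ (p1 ↔ ¬p4)): β-rule — branch into (p1 → ((¬p4 ∧ (¬p3 → (p3 ∨ p1))) → ¬p4)), ¬(p1 ↔ ¬p4)  //  ¬(p1 → ((¬p4 ∧ (¬p3 → (p3 ∨ p1))) → ¬p4)), (p1 ↔ ¬p4).
      branch 1.1 (add (p1 → ((¬p4 ∧ (¬p3 → (p3 ∨ p1))) → ¬p4)), ¬(p1 ↔ ¬p4)):
        (p1 → ((¬p4 ∧ (¬p3 → (p3 ∨ p1))) → ¬p4)): β-rule — branch into ¬p1  //  ((¬p4 ∧ (¬p3 → (p3 ∨ p1))) → ¬p4).
          branch 1.1.1 (add ¬p1):
            ¬(p1 ↔ ¬p4): β-rule — branch into p1, ¬¬p4  //  ¬p1, ¬p4.
              branch 1.1.1.1 (add p1, ¬¬p4):
                × closes — contains both p1 and ¬p1.
              branch 1.1.1.2 (add ¬p1, ¬p4):
                ○ open, literals {p1=F, p4=F}.
          branch 1.1.2 (add ((¬p4 ∧ (¬p3 → (p3 ∨ p1))) → ¬p4)):
            ¬(p1 ↔ ¬p4): β-rule — branch into p1, ¬¬p4  //  ¬p1, ¬p4.
              branch 1.1.2.1 (add p1, ¬¬p4):
                ((¬p4 ∧ (¬p3 → (p3 ∨ p1))) → ¬p4): β-rule — branch into ¬(¬p4 ∧ (¬p3 → (p3 ∨ p1)))  //  ¬p4.
                  branch 1.1.2.1.1 (add ¬(¬p4 ∧ (¬p3 → (p3 ∨ p1)))):
                    ¬(¬p4 ∧ (¬p3 → (p3 ∨ p1))): β-rule — branch into ¬¬p4  //  ¬(¬p3 → (p3 ∨ p1)).
                      branch 1.1.2.1.1.1 (add ¬¬p4):
                        ○ open, literals {p1=T, p4=T}.
                      branch 1.1.2.1.1.2 (add ¬(¬p3 → (p3 ∨ p1))):
                        ¬(¬p3 → (p3 ∨ p1)): α-rule — add ¬p3, ¬(p3 ∨ p1).
                        ¬(p3 ∨ p1): α-rule — add ¬p3, ¬p1.
                        × closes — contains both p1 and ¬p1.
                  branch 1.1.2.1.2 (add ¬p4):
                    × closes — contains both p4 and ¬p4.
              branch 1.1.2.2 (add ¬p1, ¬p4):
                ((¬p4 ∧ (¬p3 → (p3 ∨ p1))) → ¬p4): β-rule — branch into ¬(¬p4 ∧ (¬p3 → (p3 ∨ p1)))  //  ¬p4.
                  branch 1.1.2.2.1 (add ¬(¬p4 ∧ (¬p3 → (p3 ∨ p1)))):
                    ¬(¬p4 ∧ (¬p3 → (p3 ∨ p1))): β-rule — branch into ¬¬p4  //  ¬(¬p3 → (p3 ∨ p1)).
                      branch 1.1.2.2.1.1 (add ¬¬p4):
                        × closes — contains both p4 and ¬p4.
                      branch 1.1.2.2.1.2 (add ¬(¬p3 → (p3 ∨ p1))):
                        ¬(¬p3 → (p3 ∨ p1)): α-rule — add ¬p3, ¬(p3 ∨ p1).
                        ¬(p3 ∨ p1): α-rule — add ¬p3, ¬p1.
                        ○ open, literals {p1=F, p3=F, p4=F}.
                  branch 1.1.2.2.2 (add ¬p4):
                    ○ open, literals {p1=F, p4=F}.
      branch 1.2 (add ¬(p1 → ((¬p4 ∧ (¬p3 → (p3 ∨ p1))) → ¬p4)), (p1 ↔ ¬p4)):
        ¬(p1 → ((¬p4 ∧ (¬p3 → (p3 ∨ p1))) → ¬p4)): α-rule — add p1, ¬((¬p4 ∧ (¬p3 → (p3 ∨ p1))) → ¬p4).
        ¬((¬p4 ∧ (¬p3 → (p3 ∨ p1))) → ¬p4): α-rule — add (¬p4 ∧ (¬p3 → (p3 ∨ p1))), ¬¬p4.
        (¬p4 ∧ (¬p3 → (p3 ∨ p1))): α-rule — add ¬p4, (¬p3 → (p3 ∨ p1)).
        × closes — contains both p4 and ¬p4.
  branch 2 (add ¬(p3 → p3)):
    ¬(p3 → p3): α-rule — add p3, ¬p3.
    × closes — contains both p3 and ¬p3.
6 branches closed, 4 open.
Each open branch fixes some atoms; the unmentioned ones are free. Counting distinct full assignments: branch {p1=F, p4=F} (p2, p3) contributes 4 new; branch {p1=T, p4=T} (p2, p3) contributes 4 new; branch {p1=F, p3=F, p4=F} (p2) contributes 0 new; branch {p1=F, p4=F} (p2, p3) contributes 0 new. Total: 8.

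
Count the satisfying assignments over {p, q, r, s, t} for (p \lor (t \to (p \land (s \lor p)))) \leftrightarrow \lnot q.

Initial set: {((p \lor (t \to (p \land (s \lor p)))) \leftrightarrow \lnot q)}.
((p \lor (t \to (p \land (s \lor p)))) \leftrightarrow \lnot q): β-rule — branch into (p \lor (t \to (p \land (s \lor p)))), \lnot q  //  \lnot (p \lor (t \to (p \land (s \lor p)))), \lnot \lnot q.
  branch 1 (add (p \lor (t \to (p \land (s \lor p)))), \lnot q):
    (p \lor (t \to (p \land (s \lor p)))): β-rule — branch into p  //  (t \to (p \land (s \lor p))).
      branch 1.1 (add p):
        ○ open, literals {p=true, q=false}.
      branch 1.2 (add (t \to (p \land (s \lor p)))):
        (t \to (p \land (s \lor p))): β-rule — branch into \lnot t  //  (p \land (s \lor p)).
          branch 1.2.1 (add \lnot t):
            ○ open, literals {q=false, t=false}.
          branch 1.2.2 (add (p \land (s \lor p))):
            (p \land (s \lor p)): α-rule — add p, (s \lor p).
            (s \lor p): β-rule — branch into s  //  p.
              branch 1.2.2.1 (add s):
                ○ open, literals {p=true, q=false, s=true}.
              branch 1.2.2.2 (add p):
                ○ open, literals {p=true, q=false}.
  branch 2 (add \lnot (p \lor (t \to (p \land (s \lor p)))), \lnot \lnot q):
    \lnot (p \lor (t \to (p \land (s \lor p)))): α-rule — add \lnot p, \lnot (t \to (p \land (s \lor p))).
    \lnot (t \to (p \land (s \lor p))): α-rule — add t, \lnot (p \land (s \lor p)).
    \lnot (p \land (s \lor p)): β-rule — branch into \lnot p  //  \lnot (s \lor p).
      branch 2.1 (add \lnot p):
        ○ open, literals {p=false, q=true, t=true}.
      branch 2.2 (add \lnot (s \lor p)):
        \lnot (s \lor p): α-rule — add \lnot s, \lnot p.
        ○ open, literals {p=false, q=true, s=false, t=true}.
0 branches closed, 6 open.
Each open branch fixes some atoms; the unmentioned ones are free. Counting distinct full assignments: branch {p=true, q=false} (r, s, t) contributes 8 new; branch {q=false, t=false} (p, r, s) contributes 4 new; branch {p=true, q=false, s=true} (r, t) contributes 0 new; branch {p=true, q=false} (r, s, t) contributes 0 new; branch {p=false, q=true, t=true} (r, s) contributes 4 new; branch {p=false, q=true, s=false, t=true} (r) contributes 0 new. Total: 16.

16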